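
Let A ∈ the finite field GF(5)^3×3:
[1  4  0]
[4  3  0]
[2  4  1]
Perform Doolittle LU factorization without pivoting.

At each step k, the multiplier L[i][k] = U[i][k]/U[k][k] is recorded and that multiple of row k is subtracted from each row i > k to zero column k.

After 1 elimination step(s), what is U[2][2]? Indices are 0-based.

[col 0] pivot 1
  R1 -= 4*R0 → (0, 2, 0)  (L[1][0] := 4)
  R2 -= 2*R0 → (0, 1, 1)  (L[2][0] := 2)

U[2][2] = 1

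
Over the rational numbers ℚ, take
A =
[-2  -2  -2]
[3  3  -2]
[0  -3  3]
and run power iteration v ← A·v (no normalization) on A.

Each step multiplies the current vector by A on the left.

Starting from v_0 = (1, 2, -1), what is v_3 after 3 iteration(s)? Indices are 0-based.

v_3 = (34, 249, -297)

v_0 = (1, 2, -1).
v_1 = A·v_0 = (-4, 11, -9).
v_2 = A·v_1 = (4, 39, -60).
v_3 = A·v_2 = (34, 249, -297).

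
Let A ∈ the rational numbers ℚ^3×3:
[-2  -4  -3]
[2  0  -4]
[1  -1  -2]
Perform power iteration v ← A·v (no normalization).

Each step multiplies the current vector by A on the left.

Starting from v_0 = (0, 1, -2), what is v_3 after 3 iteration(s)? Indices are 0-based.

v_0 = (0, 1, -2).
v_1 = A·v_0 = (2, 8, 3).
v_2 = A·v_1 = (-45, -8, -12).
v_3 = A·v_2 = (158, -42, -13).

v_3 = (158, -42, -13)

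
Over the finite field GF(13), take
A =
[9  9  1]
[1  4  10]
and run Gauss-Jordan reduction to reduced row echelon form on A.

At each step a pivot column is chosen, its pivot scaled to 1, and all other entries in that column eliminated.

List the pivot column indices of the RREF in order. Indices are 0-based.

pivot columns: 0, 1

step 1: normalize row 0 (÷9) = (1, 1, 3)
  row 1: subtract 1×row0 = (0, 3, 7)
step 2: normalize row 1 (÷3) = (0, 1, 11)
  row 0: subtract 1×row1 = (1, 0, 5)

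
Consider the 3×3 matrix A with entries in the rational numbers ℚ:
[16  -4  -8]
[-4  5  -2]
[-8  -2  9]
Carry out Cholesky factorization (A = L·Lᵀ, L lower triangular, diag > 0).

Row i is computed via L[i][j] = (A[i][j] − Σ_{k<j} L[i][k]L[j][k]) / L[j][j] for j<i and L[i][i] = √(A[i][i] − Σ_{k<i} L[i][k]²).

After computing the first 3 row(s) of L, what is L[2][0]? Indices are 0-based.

Step 1: L[0][0] = √(16) = 4.
  L[1][0] = (-4) / L[0][0] = -1.
Step 2: L[1][1] = √(4) = 2.
  L[2][0] = (-8) / L[0][0] = -2.
  L[2][1] = (-4) / L[1][1] = -2.
Step 3: L[2][2] = √(1) = 1.

L[2][0] = -2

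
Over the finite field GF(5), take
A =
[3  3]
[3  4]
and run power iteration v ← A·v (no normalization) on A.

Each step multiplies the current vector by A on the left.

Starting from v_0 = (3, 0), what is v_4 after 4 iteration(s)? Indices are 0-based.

v_4 = (0, 4)

v_0 = (3, 0).
v_1 = A·v_0 = (4, 4).
v_2 = A·v_1 = (4, 3).
v_3 = A·v_2 = (1, 4).
v_4 = A·v_3 = (0, 4).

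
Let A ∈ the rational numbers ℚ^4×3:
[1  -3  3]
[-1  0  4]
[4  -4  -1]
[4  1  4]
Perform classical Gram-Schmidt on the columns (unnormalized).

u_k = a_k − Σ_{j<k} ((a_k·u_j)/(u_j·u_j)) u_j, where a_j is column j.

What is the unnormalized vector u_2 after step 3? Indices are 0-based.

u_2 = (2099/659, 2907/659, -1219/659, 1421/659)

Step 1: u_0 = a_0 = (1, -1, 4, 4).
Step 2: u_1 = a_1 − (-15/34)·u_0 = (-87/34, -15/34, -38/17, 47/17).
Step 3: u_2 = a_2 − (11/34)·u_0 − (131/659)·u_1 = (2099/659, 2907/659, -1219/659, 1421/659).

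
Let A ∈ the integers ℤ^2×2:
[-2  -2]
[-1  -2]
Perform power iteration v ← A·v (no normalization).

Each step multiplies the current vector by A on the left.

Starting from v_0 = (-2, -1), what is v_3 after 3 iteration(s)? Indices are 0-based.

v_3 = (68, 48)

v_0 = (-2, -1).
v_1 = A·v_0 = (6, 4).
v_2 = A·v_1 = (-20, -14).
v_3 = A·v_2 = (68, 48).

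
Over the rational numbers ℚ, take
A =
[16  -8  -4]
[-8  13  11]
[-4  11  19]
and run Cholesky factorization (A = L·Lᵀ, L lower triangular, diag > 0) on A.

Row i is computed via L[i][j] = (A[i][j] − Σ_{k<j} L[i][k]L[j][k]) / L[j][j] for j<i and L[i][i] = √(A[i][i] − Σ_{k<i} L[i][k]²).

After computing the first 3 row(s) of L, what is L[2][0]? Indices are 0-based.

Step 1: L[0][0] = √(16) = 4.
  L[1][0] = (-8) / L[0][0] = -2.
Step 2: L[1][1] = √(9) = 3.
  L[2][0] = (-4) / L[0][0] = -1.
  L[2][1] = (9) / L[1][1] = 3.
Step 3: L[2][2] = √(9) = 3.

L[2][0] = -1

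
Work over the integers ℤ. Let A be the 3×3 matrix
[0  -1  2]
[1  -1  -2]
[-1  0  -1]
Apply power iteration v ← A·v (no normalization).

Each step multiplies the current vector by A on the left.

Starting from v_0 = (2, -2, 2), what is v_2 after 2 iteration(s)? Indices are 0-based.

v_0 = (2, -2, 2).
v_1 = A·v_0 = (6, 0, -4).
v_2 = A·v_1 = (-8, 14, -2).

v_2 = (-8, 14, -2)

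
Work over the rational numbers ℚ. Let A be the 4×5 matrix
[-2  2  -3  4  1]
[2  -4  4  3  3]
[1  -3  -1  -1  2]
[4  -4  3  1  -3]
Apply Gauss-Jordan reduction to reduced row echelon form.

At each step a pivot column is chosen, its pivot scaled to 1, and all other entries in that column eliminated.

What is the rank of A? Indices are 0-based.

step 1: normalize row 0 (÷-2) = (1, -1, 3/2, -2, -1/2)
  row 1: subtract 2×row0 = (0, -2, 1, 7, 4)
  row 2: subtract 1×row0 = (0, -2, -5/2, 1, 5/2)
  row 3: subtract 4×row0 = (0, 0, -3, 9, -1)
step 2: normalize row 1 (÷-2) = (0, 1, -1/2, -7/2, -2)
  row 0: subtract -1×row1 = (1, 0, 1, -11/2, -5/2)
  row 2: subtract -2×row1 = (0, 0, -7/2, -6, -3/2)
step 3: normalize row 2 (÷-7/2) = (0, 0, 1, 12/7, 3/7)
  row 0: subtract 1×row2 = (1, 0, 0, -101/14, -41/14)
  row 1: subtract -1/2×row2 = (0, 1, 0, -37/14, -25/14)
  row 3: subtract -3×row2 = (0, 0, 0, 99/7, 2/7)
step 4: normalize row 3 (÷99/7) = (0, 0, 0, 1, 2/99)
  row 0: subtract -101/14×row3 = (1, 0, 0, 0, -551/198)
  row 1: subtract -37/14×row3 = (0, 1, 0, 0, -343/198)
  row 2: subtract 12/7×row3 = (0, 0, 1, 0, 13/33)

rank = 4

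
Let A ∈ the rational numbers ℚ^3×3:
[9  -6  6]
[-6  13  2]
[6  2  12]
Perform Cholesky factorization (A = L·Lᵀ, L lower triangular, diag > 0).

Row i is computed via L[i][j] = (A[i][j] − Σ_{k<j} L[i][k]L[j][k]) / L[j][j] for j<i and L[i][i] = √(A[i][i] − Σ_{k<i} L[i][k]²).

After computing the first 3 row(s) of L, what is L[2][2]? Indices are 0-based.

L[2][2] = 2

Step 1: L[0][0] = √(9) = 3.
  L[1][0] = (-6) / L[0][0] = -2.
Step 2: L[1][1] = √(9) = 3.
  L[2][0] = (6) / L[0][0] = 2.
  L[2][1] = (6) / L[1][1] = 2.
Step 3: L[2][2] = √(4) = 2.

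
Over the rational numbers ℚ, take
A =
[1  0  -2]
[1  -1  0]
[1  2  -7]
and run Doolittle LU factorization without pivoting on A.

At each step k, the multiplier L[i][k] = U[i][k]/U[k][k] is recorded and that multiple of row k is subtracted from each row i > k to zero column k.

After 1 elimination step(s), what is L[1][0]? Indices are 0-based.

L[1][0] = 1

Step 1: pivot at (0,0) is 1.
  row1 ← row1 − (1)·row0  ⇒  L[1][0]=1, U row1=(0, -1, 2)
  row2 ← row2 − (1)·row0  ⇒  L[2][0]=1, U row2=(0, 2, -5)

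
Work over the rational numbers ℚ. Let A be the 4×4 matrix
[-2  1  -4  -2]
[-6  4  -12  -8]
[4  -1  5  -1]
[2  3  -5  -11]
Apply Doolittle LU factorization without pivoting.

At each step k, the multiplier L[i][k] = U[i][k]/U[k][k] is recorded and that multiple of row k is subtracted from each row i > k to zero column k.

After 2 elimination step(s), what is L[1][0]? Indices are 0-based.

[col 0] pivot -2
  R1 -= 3*R0 → (0, 1, 0, -2)  (L[1][0] := 3)
  R2 -= -2*R0 → (0, 1, -3, -5)  (L[2][0] := -2)
  R3 -= -1*R0 → (0, 4, -9, -13)  (L[3][0] := -1)
[col 1] pivot 1
  R2 -= 1*R1 → (0, 0, -3, -3)  (L[2][1] := 1)
  R3 -= 4*R1 → (0, 0, -9, -5)  (L[3][1] := 4)

L[1][0] = 3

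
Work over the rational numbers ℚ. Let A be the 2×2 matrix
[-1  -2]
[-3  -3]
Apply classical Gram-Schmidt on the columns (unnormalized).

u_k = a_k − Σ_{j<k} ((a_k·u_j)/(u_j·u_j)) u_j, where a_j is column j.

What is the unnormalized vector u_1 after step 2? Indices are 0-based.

u_1 = (-9/10, 3/10)

Step 1: u_0 = a_0 = (-1, -3).
Step 2: u_1 = a_1 − (11/10)·u_0 = (-9/10, 3/10).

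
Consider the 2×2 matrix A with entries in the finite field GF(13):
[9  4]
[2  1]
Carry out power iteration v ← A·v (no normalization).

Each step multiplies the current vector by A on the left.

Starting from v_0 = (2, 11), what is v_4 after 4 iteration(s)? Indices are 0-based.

v_0 = (2, 11).
v_1 = A·v_0 = (10, 2).
v_2 = A·v_1 = (7, 9).
v_3 = A·v_2 = (8, 10).
v_4 = A·v_3 = (8, 0).

v_4 = (8, 0)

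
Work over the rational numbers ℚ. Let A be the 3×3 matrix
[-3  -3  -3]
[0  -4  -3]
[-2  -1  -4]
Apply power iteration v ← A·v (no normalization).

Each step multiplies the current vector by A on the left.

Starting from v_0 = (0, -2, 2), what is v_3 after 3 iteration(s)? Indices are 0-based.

v_0 = (0, -2, 2).
v_1 = A·v_0 = (0, 2, -6).
v_2 = A·v_1 = (12, 10, 22).
v_3 = A·v_2 = (-132, -106, -122).

v_3 = (-132, -106, -122)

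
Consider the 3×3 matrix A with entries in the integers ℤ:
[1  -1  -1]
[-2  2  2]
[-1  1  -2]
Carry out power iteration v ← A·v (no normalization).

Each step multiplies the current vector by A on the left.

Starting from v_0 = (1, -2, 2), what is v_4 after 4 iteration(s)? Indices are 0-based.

v_0 = (1, -2, 2).
v_1 = A·v_0 = (1, -2, -7).
v_2 = A·v_1 = (10, -20, 11).
v_3 = A·v_2 = (19, -38, -52).
v_4 = A·v_3 = (109, -218, 47).

v_4 = (109, -218, 47)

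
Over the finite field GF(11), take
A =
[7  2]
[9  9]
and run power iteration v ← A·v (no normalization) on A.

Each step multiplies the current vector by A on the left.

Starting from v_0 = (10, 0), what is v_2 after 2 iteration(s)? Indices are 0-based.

v_2 = (10, 10)

v_0 = (10, 0).
v_1 = A·v_0 = (4, 2).
v_2 = A·v_1 = (10, 10).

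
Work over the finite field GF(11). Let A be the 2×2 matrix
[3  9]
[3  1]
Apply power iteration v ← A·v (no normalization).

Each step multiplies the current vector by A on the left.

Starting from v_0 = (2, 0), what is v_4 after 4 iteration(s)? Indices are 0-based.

v_4 = (2, 7)

v_0 = (2, 0).
v_1 = A·v_0 = (6, 6).
v_2 = A·v_1 = (6, 2).
v_3 = A·v_2 = (3, 9).
v_4 = A·v_3 = (2, 7).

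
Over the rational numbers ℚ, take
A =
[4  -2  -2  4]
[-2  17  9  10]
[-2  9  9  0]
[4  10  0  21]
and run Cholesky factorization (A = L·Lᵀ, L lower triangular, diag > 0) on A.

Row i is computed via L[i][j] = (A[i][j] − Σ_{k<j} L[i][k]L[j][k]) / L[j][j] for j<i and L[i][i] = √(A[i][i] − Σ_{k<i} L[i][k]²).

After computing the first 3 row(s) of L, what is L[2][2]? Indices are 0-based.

Step 1: L[0][0] = √(4) = 2.
  L[1][0] = (-2) / L[0][0] = -1.
Step 2: L[1][1] = √(16) = 4.
  L[2][0] = (-2) / L[0][0] = -1.
  L[2][1] = (8) / L[1][1] = 2.
Step 3: L[2][2] = √(4) = 2.

L[2][2] = 2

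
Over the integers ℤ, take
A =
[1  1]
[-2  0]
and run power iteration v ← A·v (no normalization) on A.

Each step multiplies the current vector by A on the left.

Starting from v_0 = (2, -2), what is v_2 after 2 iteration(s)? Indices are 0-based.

v_0 = (2, -2).
v_1 = A·v_0 = (0, -4).
v_2 = A·v_1 = (-4, 0).

v_2 = (-4, 0)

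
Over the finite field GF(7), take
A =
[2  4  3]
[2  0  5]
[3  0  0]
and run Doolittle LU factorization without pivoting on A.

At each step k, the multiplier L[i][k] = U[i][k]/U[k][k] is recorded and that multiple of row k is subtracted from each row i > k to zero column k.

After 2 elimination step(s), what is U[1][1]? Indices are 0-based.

U[1][1] = 3

k=0: U[0][0]=2
  eliminate (1,0): mult=1, new row 1: (0, 3, 2); set L[1][0]=1
  eliminate (2,0): mult=5, new row 2: (0, 1, 6); set L[2][0]=5
k=1: U[1][1]=3
  eliminate (2,1): mult=5, new row 2: (0, 0, 3); set L[2][1]=5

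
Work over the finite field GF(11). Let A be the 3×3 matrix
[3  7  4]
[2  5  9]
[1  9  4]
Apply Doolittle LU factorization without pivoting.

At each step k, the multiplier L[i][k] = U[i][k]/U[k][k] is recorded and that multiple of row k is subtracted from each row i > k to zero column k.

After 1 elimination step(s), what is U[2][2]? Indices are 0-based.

Step 1: pivot at (0,0) is 3.
  row1 ← row1 − (8)·row0  ⇒  L[1][0]=8, U row1=(0, 4, 10)
  row2 ← row2 − (4)·row0  ⇒  L[2][0]=4, U row2=(0, 3, 10)

U[2][2] = 10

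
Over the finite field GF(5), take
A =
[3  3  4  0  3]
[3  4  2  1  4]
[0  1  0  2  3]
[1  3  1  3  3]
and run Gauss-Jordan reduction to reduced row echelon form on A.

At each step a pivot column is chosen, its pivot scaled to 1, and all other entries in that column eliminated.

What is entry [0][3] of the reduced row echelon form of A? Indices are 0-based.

M[0][3] = 4

step 1: normalize row 0 (÷3) = (1, 1, 3, 0, 1)
  row 1: subtract 3×row0 = (0, 1, 3, 1, 1)
  row 3: subtract 1×row0 = (0, 2, 3, 3, 2)
step 2: normalize row 1 (÷1) = (0, 1, 3, 1, 1)
  row 0: subtract 1×row1 = (1, 0, 0, 4, 0)
  row 2: subtract 1×row1 = (0, 0, 2, 1, 2)
  row 3: subtract 2×row1 = (0, 0, 2, 1, 0)
step 3: normalize row 2 (÷2) = (0, 0, 1, 3, 1)
  row 1: subtract 3×row2 = (0, 1, 0, 2, 3)
  row 3: subtract 2×row2 = (0, 0, 0, 0, 3)
skip col 3 (zero from row 3)
step 4: normalize row 3 (÷3) = (0, 0, 0, 0, 1)
  row 1: subtract 3×row3 = (0, 1, 0, 2, 0)
  row 2: subtract 1×row3 = (0, 0, 1, 3, 0)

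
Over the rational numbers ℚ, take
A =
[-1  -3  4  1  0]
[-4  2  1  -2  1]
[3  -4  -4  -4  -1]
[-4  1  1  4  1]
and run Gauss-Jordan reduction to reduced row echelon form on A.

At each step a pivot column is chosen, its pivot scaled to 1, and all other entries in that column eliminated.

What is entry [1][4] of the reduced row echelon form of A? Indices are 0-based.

M[1][4] = 14/187

step 1: normalize row 0 (÷-1) = (1, 3, -4, -1, 0)
  row 1: subtract -4×row0 = (0, 14, -15, -6, 1)
  row 2: subtract 3×row0 = (0, -13, 8, -1, -1)
  row 3: subtract -4×row0 = (0, 13, -15, 0, 1)
step 2: normalize row 1 (÷14) = (0, 1, -15/14, -3/7, 1/14)
  row 0: subtract 3×row1 = (1, 0, -11/14, 2/7, -3/14)
  row 2: subtract -13×row1 = (0, 0, -83/14, -46/7, -1/14)
  row 3: subtract 13×row1 = (0, 0, -15/14, 39/7, 1/14)
step 3: normalize row 2 (÷-83/14) = (0, 0, 1, 92/83, 1/83)
  row 0: subtract -11/14×row2 = (1, 0, 0, 96/83, -17/83)
  row 1: subtract -15/14×row2 = (0, 1, 0, 63/83, 7/83)
  row 3: subtract -15/14×row2 = (0, 0, 0, 561/83, 7/83)
step 4: normalize row 3 (÷561/83) = (0, 0, 0, 1, 7/561)
  row 0: subtract 96/83×row3 = (1, 0, 0, 0, -41/187)
  row 1: subtract 63/83×row3 = (0, 1, 0, 0, 14/187)
  row 2: subtract 92/83×row3 = (0, 0, 1, 0, -1/561)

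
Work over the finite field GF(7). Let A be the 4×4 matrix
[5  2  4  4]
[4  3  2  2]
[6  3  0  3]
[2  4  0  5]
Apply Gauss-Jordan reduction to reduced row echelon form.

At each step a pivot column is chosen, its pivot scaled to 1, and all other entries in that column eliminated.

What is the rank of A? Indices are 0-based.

rank = 4

pivot(0,0)=5: scale R0 → (1, 6, 5, 5)
  clear (1,0): R1 −= (4)R0 → (0, 0, 3, 3)
  clear (2,0): R2 −= (6)R0 → (0, 2, 5, 1)
  clear (3,0): R3 −= (2)R0 → (0, 6, 4, 2)
pivot(1,1): swap R1↔R2
pivot(1,1)=2: scale R1 → (0, 1, 6, 4)
  clear (0,1): R0 −= (6)R1 → (1, 0, 4, 2)
  clear (3,1): R3 −= (6)R1 → (0, 0, 3, 6)
pivot(2,2)=3: scale R2 → (0, 0, 1, 1)
  clear (0,2): R0 −= (4)R2 → (1, 0, 0, 5)
  clear (1,2): R1 −= (6)R2 → (0, 1, 0, 5)
  clear (3,2): R3 −= (3)R2 → (0, 0, 0, 3)
pivot(3,3)=3: scale R3 → (0, 0, 0, 1)
  clear (0,3): R0 −= (5)R3 → (1, 0, 0, 0)
  clear (1,3): R1 −= (5)R3 → (0, 1, 0, 0)
  clear (2,3): R2 −= (1)R3 → (0, 0, 1, 0)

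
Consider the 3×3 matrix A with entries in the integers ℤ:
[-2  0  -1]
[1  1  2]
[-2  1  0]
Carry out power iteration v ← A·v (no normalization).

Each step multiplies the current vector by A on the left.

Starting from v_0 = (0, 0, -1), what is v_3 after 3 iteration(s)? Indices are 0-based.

v_3 = (8, -11, 3)

v_0 = (0, 0, -1).
v_1 = A·v_0 = (1, -2, 0).
v_2 = A·v_1 = (-2, -1, -4).
v_3 = A·v_2 = (8, -11, 3).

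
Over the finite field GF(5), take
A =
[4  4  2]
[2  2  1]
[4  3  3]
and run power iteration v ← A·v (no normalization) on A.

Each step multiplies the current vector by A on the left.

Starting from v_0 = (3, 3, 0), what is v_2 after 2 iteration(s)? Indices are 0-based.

v_0 = (3, 3, 0).
v_1 = A·v_0 = (4, 2, 1).
v_2 = A·v_1 = (1, 3, 0).

v_2 = (1, 3, 0)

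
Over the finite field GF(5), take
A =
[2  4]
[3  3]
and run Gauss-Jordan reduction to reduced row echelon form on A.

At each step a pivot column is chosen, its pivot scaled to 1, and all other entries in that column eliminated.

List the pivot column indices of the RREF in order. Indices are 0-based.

pivot columns: 0, 1

pivot(0,0)=2: scale R0 → (1, 2)
  clear (1,0): R1 −= (3)R0 → (0, 2)
pivot(1,1)=2: scale R1 → (0, 1)
  clear (0,1): R0 −= (2)R1 → (1, 0)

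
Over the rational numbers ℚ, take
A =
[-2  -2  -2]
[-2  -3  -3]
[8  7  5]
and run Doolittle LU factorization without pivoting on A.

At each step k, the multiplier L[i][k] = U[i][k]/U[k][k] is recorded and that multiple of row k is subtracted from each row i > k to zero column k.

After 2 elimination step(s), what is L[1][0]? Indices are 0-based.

[col 0] pivot -2
  R1 -= 1*R0 → (0, -1, -1)  (L[1][0] := 1)
  R2 -= -4*R0 → (0, -1, -3)  (L[2][0] := -4)
[col 1] pivot -1
  R2 -= 1*R1 → (0, 0, -2)  (L[2][1] := 1)

L[1][0] = 1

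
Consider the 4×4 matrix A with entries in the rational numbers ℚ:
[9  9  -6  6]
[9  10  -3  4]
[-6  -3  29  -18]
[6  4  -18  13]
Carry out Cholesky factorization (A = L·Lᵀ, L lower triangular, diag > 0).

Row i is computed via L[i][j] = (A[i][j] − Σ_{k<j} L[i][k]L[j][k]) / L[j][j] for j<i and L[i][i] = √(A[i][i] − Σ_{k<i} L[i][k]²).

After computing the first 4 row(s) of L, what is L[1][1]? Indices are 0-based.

Step 1: L[0][0] = √(9) = 3.
  L[1][0] = (9) / L[0][0] = 3.
Step 2: L[1][1] = √(1) = 1.
  L[2][0] = (-6) / L[0][0] = -2.
  L[2][1] = (3) / L[1][1] = 3.
Step 3: L[2][2] = √(16) = 4.
  L[3][0] = (6) / L[0][0] = 2.
  L[3][1] = (-2) / L[1][1] = -2.
  L[3][2] = (-8) / L[2][2] = -2.
Step 4: L[3][3] = √(1) = 1.

L[1][1] = 1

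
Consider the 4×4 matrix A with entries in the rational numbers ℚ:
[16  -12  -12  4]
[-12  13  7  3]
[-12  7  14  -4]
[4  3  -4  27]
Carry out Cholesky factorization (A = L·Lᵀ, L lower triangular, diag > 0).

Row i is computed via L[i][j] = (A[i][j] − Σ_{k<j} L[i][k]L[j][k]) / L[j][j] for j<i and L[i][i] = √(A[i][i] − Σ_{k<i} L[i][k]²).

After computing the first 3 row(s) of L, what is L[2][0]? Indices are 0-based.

L[2][0] = -3

Step 1: L[0][0] = √(16) = 4.
  L[1][0] = (-12) / L[0][0] = -3.
Step 2: L[1][1] = √(4) = 2.
  L[2][0] = (-12) / L[0][0] = -3.
  L[2][1] = (-2) / L[1][1] = -1.
Step 3: L[2][2] = √(4) = 2.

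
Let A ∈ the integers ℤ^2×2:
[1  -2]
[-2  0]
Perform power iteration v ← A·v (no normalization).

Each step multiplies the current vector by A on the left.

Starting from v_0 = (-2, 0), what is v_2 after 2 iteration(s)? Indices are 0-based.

v_0 = (-2, 0).
v_1 = A·v_0 = (-2, 4).
v_2 = A·v_1 = (-10, 4).

v_2 = (-10, 4)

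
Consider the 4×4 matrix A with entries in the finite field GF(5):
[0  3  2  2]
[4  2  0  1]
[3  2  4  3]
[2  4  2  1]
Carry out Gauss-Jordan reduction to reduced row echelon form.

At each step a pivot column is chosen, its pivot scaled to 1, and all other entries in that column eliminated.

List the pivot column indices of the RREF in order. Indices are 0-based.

pivot columns: 0, 1, 2, 3

pivot(0,0): swap R0↔R1
pivot(0,0)=4: scale R0 → (1, 3, 0, 4)
  clear (2,0): R2 −= (3)R0 → (0, 3, 4, 1)
  clear (3,0): R3 −= (2)R0 → (0, 3, 2, 3)
pivot(1,1)=3: scale R1 → (0, 1, 4, 4)
  clear (0,1): R0 −= (3)R1 → (1, 0, 3, 2)
  clear (2,1): R2 −= (3)R1 → (0, 0, 2, 4)
  clear (3,1): R3 −= (3)R1 → (0, 0, 0, 1)
pivot(2,2)=2: scale R2 → (0, 0, 1, 2)
  clear (0,2): R0 −= (3)R2 → (1, 0, 0, 1)
  clear (1,2): R1 −= (4)R2 → (0, 1, 0, 1)
pivot(3,3)=1: scale R3 → (0, 0, 0, 1)
  clear (0,3): R0 −= (1)R3 → (1, 0, 0, 0)
  clear (1,3): R1 −= (1)R3 → (0, 1, 0, 0)
  clear (2,3): R2 −= (2)R3 → (0, 0, 1, 0)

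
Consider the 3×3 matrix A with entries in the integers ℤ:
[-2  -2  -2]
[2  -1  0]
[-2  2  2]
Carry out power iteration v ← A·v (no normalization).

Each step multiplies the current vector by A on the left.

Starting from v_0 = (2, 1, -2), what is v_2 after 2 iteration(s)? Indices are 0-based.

v_0 = (2, 1, -2).
v_1 = A·v_0 = (-2, 3, -6).
v_2 = A·v_1 = (10, -7, -2).

v_2 = (10, -7, -2)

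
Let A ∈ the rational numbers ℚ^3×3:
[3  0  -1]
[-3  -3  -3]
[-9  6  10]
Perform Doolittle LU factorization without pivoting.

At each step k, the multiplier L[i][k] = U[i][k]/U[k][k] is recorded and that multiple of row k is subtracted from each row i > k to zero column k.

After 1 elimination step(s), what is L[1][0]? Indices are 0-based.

L[1][0] = -1

[col 0] pivot 3
  R1 -= -1*R0 → (0, -3, -4)  (L[1][0] := -1)
  R2 -= -3*R0 → (0, 6, 7)  (L[2][0] := -3)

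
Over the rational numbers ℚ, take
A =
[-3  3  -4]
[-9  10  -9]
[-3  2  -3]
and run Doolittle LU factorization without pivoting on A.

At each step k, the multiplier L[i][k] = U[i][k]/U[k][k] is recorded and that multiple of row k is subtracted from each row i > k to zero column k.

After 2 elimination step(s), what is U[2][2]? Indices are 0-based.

U[2][2] = 4

[col 0] pivot -3
  R1 -= 3*R0 → (0, 1, 3)  (L[1][0] := 3)
  R2 -= 1*R0 → (0, -1, 1)  (L[2][0] := 1)
[col 1] pivot 1
  R2 -= -1*R1 → (0, 0, 4)  (L[2][1] := -1)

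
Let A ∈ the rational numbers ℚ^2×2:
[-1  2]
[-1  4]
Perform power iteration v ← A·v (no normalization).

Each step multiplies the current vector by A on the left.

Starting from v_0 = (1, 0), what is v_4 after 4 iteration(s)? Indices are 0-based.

v_4 = (-17, -39)

v_0 = (1, 0).
v_1 = A·v_0 = (-1, -1).
v_2 = A·v_1 = (-1, -3).
v_3 = A·v_2 = (-5, -11).
v_4 = A·v_3 = (-17, -39).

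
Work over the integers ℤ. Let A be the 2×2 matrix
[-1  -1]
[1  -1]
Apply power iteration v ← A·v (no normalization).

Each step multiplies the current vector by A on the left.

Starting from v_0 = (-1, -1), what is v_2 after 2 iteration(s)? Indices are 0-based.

v_2 = (-2, 2)

v_0 = (-1, -1).
v_1 = A·v_0 = (2, 0).
v_2 = A·v_1 = (-2, 2).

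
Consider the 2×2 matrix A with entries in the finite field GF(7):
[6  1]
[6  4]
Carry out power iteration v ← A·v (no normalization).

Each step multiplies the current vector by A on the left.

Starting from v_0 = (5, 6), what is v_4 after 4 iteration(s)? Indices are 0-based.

v_0 = (5, 6).
v_1 = A·v_0 = (1, 5).
v_2 = A·v_1 = (4, 5).
v_3 = A·v_2 = (1, 2).
v_4 = A·v_3 = (1, 0).

v_4 = (1, 0)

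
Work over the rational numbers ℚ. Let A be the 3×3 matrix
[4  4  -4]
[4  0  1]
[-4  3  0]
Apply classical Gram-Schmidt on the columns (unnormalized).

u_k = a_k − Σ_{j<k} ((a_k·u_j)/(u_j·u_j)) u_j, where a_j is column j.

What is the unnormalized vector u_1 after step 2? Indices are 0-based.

Step 1: u_0 = a_0 = (4, 4, -4).
Step 2: u_1 = a_1 − (1/12)·u_0 = (11/3, -1/3, 10/3).

u_1 = (11/3, -1/3, 10/3)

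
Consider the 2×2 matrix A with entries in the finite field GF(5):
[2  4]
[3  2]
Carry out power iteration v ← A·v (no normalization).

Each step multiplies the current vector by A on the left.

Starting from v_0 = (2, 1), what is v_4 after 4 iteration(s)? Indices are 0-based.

v_0 = (2, 1).
v_1 = A·v_0 = (3, 3).
v_2 = A·v_1 = (3, 0).
v_3 = A·v_2 = (1, 4).
v_4 = A·v_3 = (3, 1).

v_4 = (3, 1)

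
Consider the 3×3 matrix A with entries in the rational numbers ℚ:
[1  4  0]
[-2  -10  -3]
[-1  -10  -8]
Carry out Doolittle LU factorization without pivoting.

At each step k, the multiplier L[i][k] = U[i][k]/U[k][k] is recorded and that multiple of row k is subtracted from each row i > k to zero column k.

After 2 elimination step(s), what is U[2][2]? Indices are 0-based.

k=0: U[0][0]=1
  eliminate (1,0): mult=-2, new row 1: (0, -2, -3); set L[1][0]=-2
  eliminate (2,0): mult=-1, new row 2: (0, -6, -8); set L[2][0]=-1
k=1: U[1][1]=-2
  eliminate (2,1): mult=3, new row 2: (0, 0, 1); set L[2][1]=3

U[2][2] = 1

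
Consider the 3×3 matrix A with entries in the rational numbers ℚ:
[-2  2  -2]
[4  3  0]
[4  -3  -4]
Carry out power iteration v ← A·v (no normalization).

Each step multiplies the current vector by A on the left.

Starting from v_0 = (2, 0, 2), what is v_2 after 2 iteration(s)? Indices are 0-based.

v_0 = (2, 0, 2).
v_1 = A·v_0 = (-8, 8, 0).
v_2 = A·v_1 = (32, -8, -56).

v_2 = (32, -8, -56)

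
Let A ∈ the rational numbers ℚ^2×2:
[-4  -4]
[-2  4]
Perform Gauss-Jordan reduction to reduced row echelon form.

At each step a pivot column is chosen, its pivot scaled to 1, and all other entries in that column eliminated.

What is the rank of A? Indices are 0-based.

rank = 2

step 1: normalize row 0 (÷-4) = (1, 1)
  row 1: subtract -2×row0 = (0, 6)
step 2: normalize row 1 (÷6) = (0, 1)
  row 0: subtract 1×row1 = (1, 0)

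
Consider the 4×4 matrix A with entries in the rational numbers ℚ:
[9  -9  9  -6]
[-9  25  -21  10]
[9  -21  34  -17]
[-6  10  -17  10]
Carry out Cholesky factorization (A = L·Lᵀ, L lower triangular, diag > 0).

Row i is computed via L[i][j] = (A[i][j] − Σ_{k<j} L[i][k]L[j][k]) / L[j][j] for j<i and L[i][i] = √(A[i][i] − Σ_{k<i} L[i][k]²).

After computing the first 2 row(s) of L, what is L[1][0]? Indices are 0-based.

Step 1: L[0][0] = √(9) = 3.
  L[1][0] = (-9) / L[0][0] = -3.
Step 2: L[1][1] = √(16) = 4.

L[1][0] = -3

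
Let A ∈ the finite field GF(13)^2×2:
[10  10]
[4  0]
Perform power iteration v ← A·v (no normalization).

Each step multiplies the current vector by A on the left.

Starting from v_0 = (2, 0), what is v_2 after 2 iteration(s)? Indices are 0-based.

v_2 = (7, 2)

v_0 = (2, 0).
v_1 = A·v_0 = (7, 8).
v_2 = A·v_1 = (7, 2).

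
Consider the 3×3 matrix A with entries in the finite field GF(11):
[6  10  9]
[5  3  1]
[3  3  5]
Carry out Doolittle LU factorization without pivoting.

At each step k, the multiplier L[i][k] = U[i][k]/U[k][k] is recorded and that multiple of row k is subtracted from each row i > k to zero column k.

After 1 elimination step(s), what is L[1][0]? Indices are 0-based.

[col 0] pivot 6
  R1 -= 10*R0 → (0, 2, 10)  (L[1][0] := 10)
  R2 -= 6*R0 → (0, 9, 6)  (L[2][0] := 6)

L[1][0] = 10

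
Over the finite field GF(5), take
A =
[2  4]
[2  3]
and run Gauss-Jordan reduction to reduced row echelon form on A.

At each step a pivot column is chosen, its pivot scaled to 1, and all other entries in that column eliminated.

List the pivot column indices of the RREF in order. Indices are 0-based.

pivot(0,0)=2: scale R0 → (1, 2)
  clear (1,0): R1 −= (2)R0 → (0, 4)
pivot(1,1)=4: scale R1 → (0, 1)
  clear (0,1): R0 −= (2)R1 → (1, 0)

pivot columns: 0, 1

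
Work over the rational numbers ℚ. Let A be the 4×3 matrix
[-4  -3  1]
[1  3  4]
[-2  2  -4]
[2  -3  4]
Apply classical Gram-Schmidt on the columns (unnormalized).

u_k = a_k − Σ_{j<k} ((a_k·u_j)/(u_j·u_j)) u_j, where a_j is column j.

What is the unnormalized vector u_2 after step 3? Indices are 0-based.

u_2 = (1889/750, 1757/375, -198/125, 833/750)

Step 1: u_0 = a_0 = (-4, 1, -2, 2).
Step 2: u_1 = a_1 − (1/5)·u_0 = (-11/5, 14/5, 12/5, -17/5).
Step 3: u_2 = a_2 − (16/25)·u_0 − (-71/150)·u_1 = (1889/750, 1757/375, -198/125, 833/750).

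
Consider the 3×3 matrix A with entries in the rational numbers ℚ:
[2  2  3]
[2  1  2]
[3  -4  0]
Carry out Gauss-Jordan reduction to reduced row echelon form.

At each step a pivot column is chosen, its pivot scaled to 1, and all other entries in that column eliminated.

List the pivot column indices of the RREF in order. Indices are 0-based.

pivot columns: 0, 1, 2

[1] R0 /= 2  ⇒  (1, 1, 3/2)
     R1 -= 2·R0  ⇒  (0, -1, -1)
     R2 -= 3·R0  ⇒  (0, -7, -9/2)
[2] R1 /= -1  ⇒  (0, 1, 1)
     R0 -= 1·R1  ⇒  (1, 0, 1/2)
     R2 -= -7·R1  ⇒  (0, 0, 5/2)
[3] R2 /= 5/2  ⇒  (0, 0, 1)
     R0 -= 1/2·R2  ⇒  (1, 0, 0)
     R1 -= 1·R2  ⇒  (0, 1, 0)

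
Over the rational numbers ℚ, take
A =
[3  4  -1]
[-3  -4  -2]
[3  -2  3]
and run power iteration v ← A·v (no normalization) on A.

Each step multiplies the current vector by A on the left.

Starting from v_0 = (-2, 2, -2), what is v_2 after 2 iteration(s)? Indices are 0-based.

v_0 = (-2, 2, -2).
v_1 = A·v_0 = (4, 2, -16).
v_2 = A·v_1 = (36, 12, -40).

v_2 = (36, 12, -40)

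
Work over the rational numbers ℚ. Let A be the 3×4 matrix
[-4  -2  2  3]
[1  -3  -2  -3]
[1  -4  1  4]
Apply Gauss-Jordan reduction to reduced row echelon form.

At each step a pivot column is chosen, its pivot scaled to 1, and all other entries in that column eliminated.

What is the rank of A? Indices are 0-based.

rank = 3

pivot(0,0)=-4: scale R0 → (1, 1/2, -1/2, -3/4)
  clear (1,0): R1 −= (1)R0 → (0, -7/2, -3/2, -9/4)
  clear (2,0): R2 −= (1)R0 → (0, -9/2, 3/2, 19/4)
pivot(1,1)=-7/2: scale R1 → (0, 1, 3/7, 9/14)
  clear (0,1): R0 −= (1/2)R1 → (1, 0, -5/7, -15/14)
  clear (2,1): R2 −= (-9/2)R1 → (0, 0, 24/7, 107/14)
pivot(2,2)=24/7: scale R2 → (0, 0, 1, 107/48)
  clear (0,2): R0 −= (-5/7)R2 → (1, 0, 0, 25/48)
  clear (1,2): R1 −= (3/7)R2 → (0, 1, 0, -5/16)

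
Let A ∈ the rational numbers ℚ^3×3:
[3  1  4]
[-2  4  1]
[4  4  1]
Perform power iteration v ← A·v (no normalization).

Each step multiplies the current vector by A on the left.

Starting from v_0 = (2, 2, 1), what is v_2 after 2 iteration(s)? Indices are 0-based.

v_0 = (2, 2, 1).
v_1 = A·v_0 = (12, 5, 17).
v_2 = A·v_1 = (109, 13, 85).

v_2 = (109, 13, 85)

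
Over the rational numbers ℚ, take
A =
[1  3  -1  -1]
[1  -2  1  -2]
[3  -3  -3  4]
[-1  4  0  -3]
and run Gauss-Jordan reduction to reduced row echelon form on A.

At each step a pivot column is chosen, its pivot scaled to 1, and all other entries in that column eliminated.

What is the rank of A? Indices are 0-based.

rank = 4

[1] R0 /= 1  ⇒  (1, 3, -1, -1)
     R1 -= 1·R0  ⇒  (0, -5, 2, -1)
     R2 -= 3·R0  ⇒  (0, -12, 0, 7)
     R3 -= -1·R0  ⇒  (0, 7, -1, -4)
[2] R1 /= -5  ⇒  (0, 1, -2/5, 1/5)
     R0 -= 3·R1  ⇒  (1, 0, 1/5, -8/5)
     R2 -= -12·R1  ⇒  (0, 0, -24/5, 47/5)
     R3 -= 7·R1  ⇒  (0, 0, 9/5, -27/5)
[3] R2 /= -24/5  ⇒  (0, 0, 1, -47/24)
     R0 -= 1/5·R2  ⇒  (1, 0, 0, -29/24)
     R1 -= -2/5·R2  ⇒  (0, 1, 0, -7/12)
     R3 -= 9/5·R2  ⇒  (0, 0, 0, -15/8)
[4] R3 /= -15/8  ⇒  (0, 0, 0, 1)
     R0 -= -29/24·R3  ⇒  (1, 0, 0, 0)
     R1 -= -7/12·R3  ⇒  (0, 1, 0, 0)
     R2 -= -47/24·R3  ⇒  (0, 0, 1, 0)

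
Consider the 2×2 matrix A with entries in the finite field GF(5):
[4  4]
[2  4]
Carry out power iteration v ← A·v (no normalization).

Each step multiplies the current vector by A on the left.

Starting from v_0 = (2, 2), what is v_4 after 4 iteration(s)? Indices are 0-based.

v_4 = (3, 2)

v_0 = (2, 2).
v_1 = A·v_0 = (1, 2).
v_2 = A·v_1 = (2, 0).
v_3 = A·v_2 = (3, 4).
v_4 = A·v_3 = (3, 2).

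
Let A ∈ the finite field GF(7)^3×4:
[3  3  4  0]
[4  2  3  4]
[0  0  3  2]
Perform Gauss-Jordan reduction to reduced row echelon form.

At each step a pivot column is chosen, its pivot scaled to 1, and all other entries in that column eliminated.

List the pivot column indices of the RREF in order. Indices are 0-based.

pivot columns: 0, 1, 2

step 1: normalize row 0 (÷3) = (1, 1, 6, 0)
  row 1: subtract 4×row0 = (0, 5, 0, 4)
step 2: normalize row 1 (÷5) = (0, 1, 0, 5)
  row 0: subtract 1×row1 = (1, 0, 6, 2)
step 3: normalize row 2 (÷3) = (0, 0, 1, 3)
  row 0: subtract 6×row2 = (1, 0, 0, 5)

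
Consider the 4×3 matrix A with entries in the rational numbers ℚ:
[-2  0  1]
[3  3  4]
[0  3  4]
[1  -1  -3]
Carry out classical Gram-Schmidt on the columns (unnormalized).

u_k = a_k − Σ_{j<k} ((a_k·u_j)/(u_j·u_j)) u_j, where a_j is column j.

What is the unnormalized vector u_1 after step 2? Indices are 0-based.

Step 1: u_0 = a_0 = (-2, 3, 0, 1).
Step 2: u_1 = a_1 − (4/7)·u_0 = (8/7, 9/7, 3, -11/7).

u_1 = (8/7, 9/7, 3, -11/7)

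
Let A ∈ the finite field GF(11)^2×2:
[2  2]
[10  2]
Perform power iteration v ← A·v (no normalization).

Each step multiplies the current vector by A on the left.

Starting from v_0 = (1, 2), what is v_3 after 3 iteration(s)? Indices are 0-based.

v_3 = (3, 4)

v_0 = (1, 2).
v_1 = A·v_0 = (6, 3).
v_2 = A·v_1 = (7, 0).
v_3 = A·v_2 = (3, 4).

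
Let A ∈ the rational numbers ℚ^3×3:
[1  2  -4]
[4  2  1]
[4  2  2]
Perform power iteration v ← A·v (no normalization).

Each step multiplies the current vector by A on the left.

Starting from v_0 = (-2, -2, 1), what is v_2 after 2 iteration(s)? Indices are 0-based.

v_2 = (8, -72, -82)

v_0 = (-2, -2, 1).
v_1 = A·v_0 = (-10, -11, -10).
v_2 = A·v_1 = (8, -72, -82).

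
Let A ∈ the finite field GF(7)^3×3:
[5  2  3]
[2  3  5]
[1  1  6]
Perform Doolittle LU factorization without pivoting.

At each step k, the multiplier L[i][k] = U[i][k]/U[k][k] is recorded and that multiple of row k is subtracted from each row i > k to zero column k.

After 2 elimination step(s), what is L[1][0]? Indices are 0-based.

k=0: U[0][0]=5
  eliminate (1,0): mult=6, new row 1: (0, 5, 1); set L[1][0]=6
  eliminate (2,0): mult=3, new row 2: (0, 2, 4); set L[2][0]=3
k=1: U[1][1]=5
  eliminate (2,1): mult=6, new row 2: (0, 0, 5); set L[2][1]=6

L[1][0] = 6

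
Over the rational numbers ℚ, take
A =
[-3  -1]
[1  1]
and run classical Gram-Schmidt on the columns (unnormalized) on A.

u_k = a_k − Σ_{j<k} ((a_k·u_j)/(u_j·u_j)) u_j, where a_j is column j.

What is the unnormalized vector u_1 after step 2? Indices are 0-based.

u_1 = (1/5, 3/5)

Step 1: u_0 = a_0 = (-3, 1).
Step 2: u_1 = a_1 − (2/5)·u_0 = (1/5, 3/5).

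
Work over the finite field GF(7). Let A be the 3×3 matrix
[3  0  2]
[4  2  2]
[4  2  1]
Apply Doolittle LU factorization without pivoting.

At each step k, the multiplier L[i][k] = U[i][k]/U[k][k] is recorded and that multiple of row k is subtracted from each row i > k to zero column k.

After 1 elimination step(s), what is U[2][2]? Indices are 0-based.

[col 0] pivot 3
  R1 -= 6*R0 → (0, 2, 4)  (L[1][0] := 6)
  R2 -= 6*R0 → (0, 2, 3)  (L[2][0] := 6)

U[2][2] = 3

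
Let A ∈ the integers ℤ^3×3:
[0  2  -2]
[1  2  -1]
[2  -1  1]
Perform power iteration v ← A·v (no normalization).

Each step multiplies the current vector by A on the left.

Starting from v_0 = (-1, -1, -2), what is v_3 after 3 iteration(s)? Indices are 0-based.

v_0 = (-1, -1, -2).
v_1 = A·v_0 = (2, -1, -3).
v_2 = A·v_1 = (4, 3, 2).
v_3 = A·v_2 = (2, 8, 7).

v_3 = (2, 8, 7)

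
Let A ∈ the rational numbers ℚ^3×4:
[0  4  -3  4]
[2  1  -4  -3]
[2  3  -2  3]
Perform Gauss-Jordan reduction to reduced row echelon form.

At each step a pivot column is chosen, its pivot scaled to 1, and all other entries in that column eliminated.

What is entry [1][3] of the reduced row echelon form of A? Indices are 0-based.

M[1][3] = 13/7

[1] R0 <-> R1
[1] R0 /= 2  ⇒  (1, 1/2, -2, -3/2)
     R2 -= 2·R0  ⇒  (0, 2, 2, 6)
[2] R1 /= 4  ⇒  (0, 1, -3/4, 1)
     R0 -= 1/2·R1  ⇒  (1, 0, -13/8, -2)
     R2 -= 2·R1  ⇒  (0, 0, 7/2, 4)
[3] R2 /= 7/2  ⇒  (0, 0, 1, 8/7)
     R0 -= -13/8·R2  ⇒  (1, 0, 0, -1/7)
     R1 -= -3/4·R2  ⇒  (0, 1, 0, 13/7)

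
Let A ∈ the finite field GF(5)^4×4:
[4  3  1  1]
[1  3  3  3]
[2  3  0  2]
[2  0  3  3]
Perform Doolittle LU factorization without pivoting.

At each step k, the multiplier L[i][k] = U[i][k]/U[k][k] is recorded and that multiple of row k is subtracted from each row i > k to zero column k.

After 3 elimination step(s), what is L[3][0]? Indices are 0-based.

k=0: U[0][0]=4
  eliminate (1,0): mult=4, new row 1: (0, 1, 4, 4); set L[1][0]=4
  eliminate (2,0): mult=3, new row 2: (0, 4, 2, 4); set L[2][0]=3
  eliminate (3,0): mult=3, new row 3: (0, 1, 0, 0); set L[3][0]=3
k=1: U[1][1]=1
  eliminate (2,1): mult=4, new row 2: (0, 0, 1, 3); set L[2][1]=4
  eliminate (3,1): mult=1, new row 3: (0, 0, 1, 1); set L[3][1]=1
k=2: U[2][2]=1
  eliminate (3,2): mult=1, new row 3: (0, 0, 0, 3); set L[3][2]=1

L[3][0] = 3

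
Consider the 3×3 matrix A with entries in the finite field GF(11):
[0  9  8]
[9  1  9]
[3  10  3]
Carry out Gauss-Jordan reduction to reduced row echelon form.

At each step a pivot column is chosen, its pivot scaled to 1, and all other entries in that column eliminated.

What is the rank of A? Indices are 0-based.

rank = 3

pivot(0,0): swap R0↔R1
pivot(0,0)=9: scale R0 → (1, 5, 1)
  clear (2,0): R2 −= (3)R0 → (0, 6, 0)
pivot(1,1)=9: scale R1 → (0, 1, 7)
  clear (0,1): R0 −= (5)R1 → (1, 0, 10)
  clear (2,1): R2 −= (6)R1 → (0, 0, 2)
pivot(2,2)=2: scale R2 → (0, 0, 1)
  clear (0,2): R0 −= (10)R2 → (1, 0, 0)
  clear (1,2): R1 −= (7)R2 → (0, 1, 0)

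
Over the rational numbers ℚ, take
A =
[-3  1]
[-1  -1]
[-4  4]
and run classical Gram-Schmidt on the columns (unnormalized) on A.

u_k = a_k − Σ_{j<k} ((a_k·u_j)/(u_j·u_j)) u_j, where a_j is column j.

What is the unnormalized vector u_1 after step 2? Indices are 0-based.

Step 1: u_0 = a_0 = (-3, -1, -4).
Step 2: u_1 = a_1 − (-9/13)·u_0 = (-14/13, -22/13, 16/13).

u_1 = (-14/13, -22/13, 16/13)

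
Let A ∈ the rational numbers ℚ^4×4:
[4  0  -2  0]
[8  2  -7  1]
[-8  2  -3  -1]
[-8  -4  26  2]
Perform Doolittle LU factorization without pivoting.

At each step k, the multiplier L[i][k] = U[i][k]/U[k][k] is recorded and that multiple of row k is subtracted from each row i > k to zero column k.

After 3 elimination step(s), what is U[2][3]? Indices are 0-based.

U[2][3] = -2

k=0: U[0][0]=4
  eliminate (1,0): mult=2, new row 1: (0, 2, -3, 1); set L[1][0]=2
  eliminate (2,0): mult=-2, new row 2: (0, 2, -7, -1); set L[2][0]=-2
  eliminate (3,0): mult=-2, new row 3: (0, -4, 22, 2); set L[3][0]=-2
k=1: U[1][1]=2
  eliminate (2,1): mult=1, new row 2: (0, 0, -4, -2); set L[2][1]=1
  eliminate (3,1): mult=-2, new row 3: (0, 0, 16, 4); set L[3][1]=-2
k=2: U[2][2]=-4
  eliminate (3,2): mult=-4, new row 3: (0, 0, 0, -4); set L[3][2]=-4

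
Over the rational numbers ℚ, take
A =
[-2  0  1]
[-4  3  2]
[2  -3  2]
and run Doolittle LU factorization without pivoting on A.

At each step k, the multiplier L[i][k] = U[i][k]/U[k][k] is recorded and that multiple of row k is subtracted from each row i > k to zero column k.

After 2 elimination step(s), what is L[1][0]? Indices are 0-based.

L[1][0] = 2

Step 1: pivot at (0,0) is -2.
  row1 ← row1 − (2)·row0  ⇒  L[1][0]=2, U row1=(0, 3, 0)
  row2 ← row2 − (-1)·row0  ⇒  L[2][0]=-1, U row2=(0, -3, 3)
Step 2: pivot at (1,1) is 3.
  row2 ← row2 − (-1)·row1  ⇒  L[2][1]=-1, U row2=(0, 0, 3)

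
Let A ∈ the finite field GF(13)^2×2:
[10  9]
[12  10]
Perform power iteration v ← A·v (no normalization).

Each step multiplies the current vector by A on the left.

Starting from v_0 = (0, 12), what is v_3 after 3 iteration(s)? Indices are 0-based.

v_3 = (7, 11)

v_0 = (0, 12).
v_1 = A·v_0 = (4, 3).
v_2 = A·v_1 = (2, 0).
v_3 = A·v_2 = (7, 11).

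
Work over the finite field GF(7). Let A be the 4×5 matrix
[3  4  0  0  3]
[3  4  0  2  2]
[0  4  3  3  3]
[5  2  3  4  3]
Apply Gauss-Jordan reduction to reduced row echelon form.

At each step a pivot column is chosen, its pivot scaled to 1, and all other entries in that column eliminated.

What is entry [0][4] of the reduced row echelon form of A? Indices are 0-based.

M[0][4] = 3

step 1: normalize row 0 (÷3) = (1, 6, 0, 0, 1)
  row 1: subtract 3×row0 = (0, 0, 0, 2, 6)
  row 3: subtract 5×row0 = (0, 0, 3, 4, 5)
step 2: exchange rows 1,2
step 2: normalize row 1 (÷4) = (0, 1, 6, 6, 6)
  row 0: subtract 6×row1 = (1, 0, 6, 6, 0)
step 3: exchange rows 2,3
step 3: normalize row 2 (÷3) = (0, 0, 1, 6, 4)
  row 0: subtract 6×row2 = (1, 0, 0, 5, 4)
  row 1: subtract 6×row2 = (0, 1, 0, 5, 3)
step 4: normalize row 3 (÷2) = (0, 0, 0, 1, 3)
  row 0: subtract 5×row3 = (1, 0, 0, 0, 3)
  row 1: subtract 5×row3 = (0, 1, 0, 0, 2)
  row 2: subtract 6×row3 = (0, 0, 1, 0, 0)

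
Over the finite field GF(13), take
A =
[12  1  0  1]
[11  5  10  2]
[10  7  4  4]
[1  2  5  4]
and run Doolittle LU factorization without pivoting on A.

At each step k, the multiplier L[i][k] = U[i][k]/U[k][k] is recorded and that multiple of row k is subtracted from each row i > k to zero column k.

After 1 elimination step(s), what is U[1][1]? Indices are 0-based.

Step 1: pivot at (0,0) is 12.
  row1 ← row1 − (2)·row0  ⇒  L[1][0]=2, U row1=(0, 3, 10, 0)
  row2 ← row2 − (3)·row0  ⇒  L[2][0]=3, U row2=(0, 4, 4, 1)
  row3 ← row3 − (12)·row0  ⇒  L[3][0]=12, U row3=(0, 3, 5, 5)

U[1][1] = 3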